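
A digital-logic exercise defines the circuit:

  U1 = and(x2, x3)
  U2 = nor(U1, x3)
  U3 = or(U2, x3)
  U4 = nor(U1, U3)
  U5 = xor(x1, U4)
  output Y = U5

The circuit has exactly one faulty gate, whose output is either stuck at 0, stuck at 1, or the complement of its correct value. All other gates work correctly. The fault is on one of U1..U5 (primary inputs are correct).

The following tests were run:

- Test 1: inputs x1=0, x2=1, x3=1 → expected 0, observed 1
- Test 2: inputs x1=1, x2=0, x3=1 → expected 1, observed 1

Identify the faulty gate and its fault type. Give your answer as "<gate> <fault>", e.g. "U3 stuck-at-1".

Fault-free values for test 1 (x1=0, x2=1, x3=1): U1=1, U2=0, U3=1, U4=0, U5=0, giving Y=0. Observed 1.
Test 1: faults giving observed 1 are {U4 stuck-at-1, U4 inverted output, U5 stuck-at-1, U5 inverted output}.
Test 2 (x1=1, x2=0, x3=1): fault-free U1=0, U2=0, U3=1, U4=0, U5=1 → 1; observed 1. Eliminates U4 stuck-at-1, U4 inverted output, U5 inverted output.
Only U5 stuck-at-1 is consistent with every test.

U5 stuck-at-1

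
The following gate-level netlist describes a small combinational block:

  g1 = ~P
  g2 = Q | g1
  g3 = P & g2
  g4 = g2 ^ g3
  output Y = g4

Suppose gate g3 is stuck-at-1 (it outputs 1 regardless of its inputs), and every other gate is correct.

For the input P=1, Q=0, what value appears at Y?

1

Propagate with g3 forced: g1=0, g2=0, g3=1 [stuck-at-1], g4=1.
So Y = 1. (Without the fault it would be 0.)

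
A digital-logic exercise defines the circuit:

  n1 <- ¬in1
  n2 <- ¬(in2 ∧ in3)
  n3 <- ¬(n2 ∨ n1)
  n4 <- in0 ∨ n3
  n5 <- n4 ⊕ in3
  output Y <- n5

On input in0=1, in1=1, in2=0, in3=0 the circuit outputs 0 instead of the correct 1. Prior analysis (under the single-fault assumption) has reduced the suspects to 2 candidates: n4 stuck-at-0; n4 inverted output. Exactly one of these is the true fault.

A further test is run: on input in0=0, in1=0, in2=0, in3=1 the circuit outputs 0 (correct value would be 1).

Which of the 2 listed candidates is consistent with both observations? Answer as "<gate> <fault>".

n4 inverted output

Evaluate each candidate on input in0=0, in1=0, in2=0, in3=1:
  n4 stuck-at-0: n1=1, n2=1, n3=0, n4=0 [stuck-at-0], n5=1 → 1 — eliminated
  n4 inverted output: n1=1, n2=1, n3=0, n4=1 [inverted output], n5=0 → 0 — matches
Only n4 inverted output reproduces the observed 0.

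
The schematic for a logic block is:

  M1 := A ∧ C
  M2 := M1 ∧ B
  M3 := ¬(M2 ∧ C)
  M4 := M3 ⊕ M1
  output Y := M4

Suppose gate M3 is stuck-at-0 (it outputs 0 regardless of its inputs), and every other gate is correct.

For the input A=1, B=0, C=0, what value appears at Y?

Propagate with M3 forced: M1=0, M2=0, M3=0 [stuck-at-0], M4=0.
So Y = 0. (Without the fault it would be 1.)

0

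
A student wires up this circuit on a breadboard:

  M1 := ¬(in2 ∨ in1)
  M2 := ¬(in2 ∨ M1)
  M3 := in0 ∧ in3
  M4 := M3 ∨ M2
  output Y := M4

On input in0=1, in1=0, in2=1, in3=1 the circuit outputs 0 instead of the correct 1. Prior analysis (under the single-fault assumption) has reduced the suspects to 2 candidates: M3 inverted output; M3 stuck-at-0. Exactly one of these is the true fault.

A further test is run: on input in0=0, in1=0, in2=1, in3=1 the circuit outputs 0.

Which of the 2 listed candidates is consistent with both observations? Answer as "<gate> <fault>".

M3 stuck-at-0

Evaluate each candidate on input in0=0, in1=0, in2=1, in3=1:
  M3 inverted output: M1=0, M2=0, M3=1 [inverted output], M4=1 → 1 — eliminated
  M3 stuck-at-0: M1=0, M2=0, M3=0 [stuck-at-0], M4=0 → 0 — matches
Only M3 stuck-at-0 reproduces the observed 0.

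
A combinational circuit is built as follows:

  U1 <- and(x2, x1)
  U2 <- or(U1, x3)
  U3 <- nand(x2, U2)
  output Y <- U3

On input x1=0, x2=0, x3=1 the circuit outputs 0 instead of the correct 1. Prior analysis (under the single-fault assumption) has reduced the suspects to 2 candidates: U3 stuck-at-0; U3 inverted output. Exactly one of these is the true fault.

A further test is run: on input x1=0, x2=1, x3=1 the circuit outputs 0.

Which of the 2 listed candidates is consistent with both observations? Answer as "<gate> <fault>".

Evaluate each candidate on input x1=0, x2=1, x3=1:
  U3 stuck-at-0: U1=0, U2=1, U3=0 [stuck-at-0] → 0 — matches
  U3 inverted output: U1=0, U2=1, U3=1 [inverted output] → 1 — eliminated
Only U3 stuck-at-0 reproduces the observed 0.

U3 stuck-at-0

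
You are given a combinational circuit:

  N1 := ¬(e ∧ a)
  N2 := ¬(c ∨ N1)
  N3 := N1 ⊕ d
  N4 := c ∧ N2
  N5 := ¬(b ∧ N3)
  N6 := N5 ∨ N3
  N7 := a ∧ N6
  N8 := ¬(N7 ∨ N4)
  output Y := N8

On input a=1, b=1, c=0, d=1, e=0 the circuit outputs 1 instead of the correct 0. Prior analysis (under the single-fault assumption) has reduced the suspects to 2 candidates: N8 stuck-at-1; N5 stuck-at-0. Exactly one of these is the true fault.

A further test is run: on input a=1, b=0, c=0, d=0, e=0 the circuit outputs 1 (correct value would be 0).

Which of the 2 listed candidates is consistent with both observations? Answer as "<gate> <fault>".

Evaluate each candidate on input a=1, b=0, c=0, d=0, e=0:
  N8 stuck-at-1: N1=1, N2=0, N3=1, N4=0, N5=1, N6=1, N7=1, N8=1 [stuck-at-1] → 1 — matches
  N5 stuck-at-0: N1=1, N2=0, N3=1, N4=0, N5=0 [stuck-at-0], N6=1, N7=1, N8=0 → 0 — eliminated
Only N8 stuck-at-1 reproduces the observed 1.

N8 stuck-at-1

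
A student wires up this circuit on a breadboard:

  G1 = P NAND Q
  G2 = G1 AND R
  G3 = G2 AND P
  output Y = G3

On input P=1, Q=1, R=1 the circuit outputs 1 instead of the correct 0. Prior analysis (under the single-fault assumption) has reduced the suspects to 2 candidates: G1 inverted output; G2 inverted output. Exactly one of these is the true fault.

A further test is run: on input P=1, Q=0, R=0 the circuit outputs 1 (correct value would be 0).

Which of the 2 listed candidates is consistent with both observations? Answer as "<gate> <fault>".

G2 inverted output

Evaluate each candidate on input P=1, Q=0, R=0:
  G1 inverted output: G1=0 [inverted output], G2=0, G3=0 → 0 — eliminated
  G2 inverted output: G1=1, G2=1 [inverted output], G3=1 → 1 — matches
Only G2 inverted output reproduces the observed 1.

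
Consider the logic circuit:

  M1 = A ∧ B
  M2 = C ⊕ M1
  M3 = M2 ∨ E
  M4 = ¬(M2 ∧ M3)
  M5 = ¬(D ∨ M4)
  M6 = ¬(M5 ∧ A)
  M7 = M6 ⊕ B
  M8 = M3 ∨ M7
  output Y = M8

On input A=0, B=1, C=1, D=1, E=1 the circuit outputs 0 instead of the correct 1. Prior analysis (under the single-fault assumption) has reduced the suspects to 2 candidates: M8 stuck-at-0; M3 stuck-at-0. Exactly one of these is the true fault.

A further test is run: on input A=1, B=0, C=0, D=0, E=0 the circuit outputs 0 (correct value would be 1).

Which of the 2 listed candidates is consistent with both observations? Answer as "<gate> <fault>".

Evaluate each candidate on input A=1, B=0, C=0, D=0, E=0:
  M8 stuck-at-0: M1=0, M2=0, M3=0, M4=1, M5=0, M6=1, M7=1, M8=0 [stuck-at-0] → 0 — matches
  M3 stuck-at-0: M1=0, M2=0, M3=0 [stuck-at-0], M4=1, M5=0, M6=1, M7=1, M8=1 → 1 — eliminated
Only M8 stuck-at-0 reproduces the observed 0.

M8 stuck-at-0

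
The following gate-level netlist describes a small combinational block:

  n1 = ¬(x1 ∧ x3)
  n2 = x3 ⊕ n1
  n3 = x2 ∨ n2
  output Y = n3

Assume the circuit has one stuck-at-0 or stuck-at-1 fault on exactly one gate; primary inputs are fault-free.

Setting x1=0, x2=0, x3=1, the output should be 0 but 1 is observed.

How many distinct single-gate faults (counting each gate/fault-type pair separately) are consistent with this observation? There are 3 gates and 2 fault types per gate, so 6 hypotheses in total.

3

Fault-free: n1=1, n2=0, n3=0 → 0. Observed 1.
  n1 stuck-at-0: output 1 ✓
  n1 stuck-at-1: output 0 ✗
  n2 stuck-at-0: output 0 ✗
  n2 stuck-at-1: output 1 ✓
  n3 stuck-at-0: output 0 ✗
  n3 stuck-at-1: output 1 ✓
Consistent faults: {n1 stuck-at-0, n2 stuck-at-1, n3 stuck-at-1} — 3 in all.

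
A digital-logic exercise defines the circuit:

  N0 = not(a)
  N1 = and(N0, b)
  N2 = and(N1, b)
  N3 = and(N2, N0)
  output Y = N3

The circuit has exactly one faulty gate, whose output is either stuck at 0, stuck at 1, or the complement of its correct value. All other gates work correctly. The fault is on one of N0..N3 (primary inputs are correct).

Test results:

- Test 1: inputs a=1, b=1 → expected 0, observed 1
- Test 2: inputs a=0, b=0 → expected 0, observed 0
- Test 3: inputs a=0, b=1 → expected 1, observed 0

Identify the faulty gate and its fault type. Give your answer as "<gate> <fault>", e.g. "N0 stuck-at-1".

Fault-free values for test 1 (a=1, b=1): N0=0, N1=0, N2=0, N3=0, giving Y=0. Observed 1.
Test 1: faults giving observed 1 are {N0 stuck-at-1, N0 inverted output, N3 stuck-at-1, N3 inverted output}.
Test 2 (a=0, b=0): fault-free N0=1, N1=0, N2=0, N3=0 → 0; observed 0. Eliminates N3 stuck-at-1, N3 inverted output.
Test 3 (a=0, b=1): fault-free N0=1, N1=1, N2=1, N3=1 → 1; observed 0. Eliminates N0 stuck-at-1.
Only N0 inverted output is consistent with every test.

N0 inverted output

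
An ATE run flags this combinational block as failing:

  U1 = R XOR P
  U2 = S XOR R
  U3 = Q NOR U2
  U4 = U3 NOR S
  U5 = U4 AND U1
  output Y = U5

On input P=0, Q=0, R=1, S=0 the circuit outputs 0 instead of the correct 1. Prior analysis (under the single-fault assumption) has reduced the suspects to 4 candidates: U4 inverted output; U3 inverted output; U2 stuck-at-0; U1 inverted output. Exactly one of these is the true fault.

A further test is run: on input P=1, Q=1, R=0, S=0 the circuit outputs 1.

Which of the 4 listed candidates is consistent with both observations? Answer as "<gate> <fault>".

U2 stuck-at-0

Evaluate each candidate on input P=1, Q=1, R=0, S=0:
  U4 inverted output: U1=1, U2=0, U3=0, U4=0 [inverted output], U5=0 → 0 — eliminated
  U3 inverted output: U1=1, U2=0, U3=1 [inverted output], U4=0, U5=0 → 0 — eliminated
  U2 stuck-at-0: U1=1, U2=0 [stuck-at-0], U3=0, U4=1, U5=1 → 1 — matches
  U1 inverted output: U1=0 [inverted output], U2=0, U3=0, U4=1, U5=0 → 0 — eliminated
Only U2 stuck-at-0 reproduces the observed 1.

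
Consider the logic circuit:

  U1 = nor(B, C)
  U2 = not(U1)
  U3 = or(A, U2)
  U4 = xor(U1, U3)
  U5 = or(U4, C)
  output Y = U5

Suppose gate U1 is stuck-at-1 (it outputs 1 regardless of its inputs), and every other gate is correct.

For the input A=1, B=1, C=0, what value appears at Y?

0

Propagate with U1 forced: U1=1 [stuck-at-1], U2=0, U3=1, U4=0, U5=0.
So Y = 0. (Without the fault it would be 1.)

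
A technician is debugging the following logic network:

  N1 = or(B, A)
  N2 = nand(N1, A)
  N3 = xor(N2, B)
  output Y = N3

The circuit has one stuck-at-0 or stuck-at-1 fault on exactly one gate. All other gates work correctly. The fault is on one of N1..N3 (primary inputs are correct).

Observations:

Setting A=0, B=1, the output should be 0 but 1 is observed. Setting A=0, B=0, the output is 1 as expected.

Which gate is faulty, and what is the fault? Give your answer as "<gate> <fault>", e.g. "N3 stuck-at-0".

N3 stuck-at-1

Fault-free values for test 1 (A=0, B=1): N1=1, N2=1, N3=0, giving Y=0. Observed 1.
Test 1: faults giving observed 1 are {N2 stuck-at-0, N3 stuck-at-1}.
Test 2 (A=0, B=0): fault-free N1=0, N2=1, N3=1 → 1; observed 1. Eliminates N2 stuck-at-0.
Only N3 stuck-at-1 is consistent with every test.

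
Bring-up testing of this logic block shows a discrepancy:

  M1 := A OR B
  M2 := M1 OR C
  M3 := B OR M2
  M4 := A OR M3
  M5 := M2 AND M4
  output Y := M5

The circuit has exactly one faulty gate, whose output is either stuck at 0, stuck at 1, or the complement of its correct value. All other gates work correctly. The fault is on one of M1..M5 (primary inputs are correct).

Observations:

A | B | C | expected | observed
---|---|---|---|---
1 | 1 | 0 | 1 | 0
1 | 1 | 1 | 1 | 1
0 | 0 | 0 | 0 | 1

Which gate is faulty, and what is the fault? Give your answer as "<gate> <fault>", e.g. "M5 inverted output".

M1 inverted output

Fault-free values for test 1 (A=1, B=1, C=0): M1=1, M2=1, M3=1, M4=1, M5=1, giving Y=1. Observed 0.
Test 1: faults giving observed 0 are {M1 stuck-at-0, M1 inverted output, M2 stuck-at-0, M2 inverted output, M4 stuck-at-0, M4 inverted output, M5 stuck-at-0, M5 inverted output}.
Test 2 (A=1, B=1, C=1): fault-free M1=1, M2=1, M3=1, M4=1, M5=1 → 1; observed 1. Eliminates M2 stuck-at-0, M2 inverted output, M4 stuck-at-0, M4 inverted output, M5 stuck-at-0, M5 inverted output.
Test 3 (A=0, B=0, C=0): fault-free M1=0, M2=0, M3=0, M4=0, M5=0 → 0; observed 1. Eliminates M1 stuck-at-0.
Only M1 inverted output is consistent with every test.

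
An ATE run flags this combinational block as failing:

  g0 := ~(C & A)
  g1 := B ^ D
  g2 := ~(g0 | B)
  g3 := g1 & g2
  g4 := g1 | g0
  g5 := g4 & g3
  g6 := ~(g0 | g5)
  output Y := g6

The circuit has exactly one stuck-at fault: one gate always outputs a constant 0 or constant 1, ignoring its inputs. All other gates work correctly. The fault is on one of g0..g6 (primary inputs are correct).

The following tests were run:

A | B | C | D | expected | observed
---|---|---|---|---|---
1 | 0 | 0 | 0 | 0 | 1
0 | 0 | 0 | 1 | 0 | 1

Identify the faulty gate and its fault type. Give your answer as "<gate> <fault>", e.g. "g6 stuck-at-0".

Fault-free values for test 1 (A=1, B=0, C=0, D=0): g0=1, g1=0, g2=0, g3=0, g4=1, g5=0, g6=0, giving Y=0. Observed 1.
Test 1: faults giving observed 1 are {g0 stuck-at-0, g6 stuck-at-1}.
Test 2 (A=0, B=0, C=0, D=1): fault-free g0=1, g1=1, g2=0, g3=0, g4=1, g5=0, g6=0 → 0; observed 1. Eliminates g0 stuck-at-0.
Only g6 stuck-at-1 is consistent with every test.

g6 stuck-at-1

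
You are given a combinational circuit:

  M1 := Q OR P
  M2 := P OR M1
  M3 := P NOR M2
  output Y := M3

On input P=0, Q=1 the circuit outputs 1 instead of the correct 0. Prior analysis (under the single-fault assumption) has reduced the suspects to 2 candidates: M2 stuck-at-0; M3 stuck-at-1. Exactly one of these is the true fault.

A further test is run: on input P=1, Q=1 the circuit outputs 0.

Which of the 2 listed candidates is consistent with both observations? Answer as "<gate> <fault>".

Evaluate each candidate on input P=1, Q=1:
  M2 stuck-at-0: M1=1, M2=0 [stuck-at-0], M3=0 → 0 — matches
  M3 stuck-at-1: M1=1, M2=1, M3=1 [stuck-at-1] → 1 — eliminated
Only M2 stuck-at-0 reproduces the observed 0.

M2 stuck-at-0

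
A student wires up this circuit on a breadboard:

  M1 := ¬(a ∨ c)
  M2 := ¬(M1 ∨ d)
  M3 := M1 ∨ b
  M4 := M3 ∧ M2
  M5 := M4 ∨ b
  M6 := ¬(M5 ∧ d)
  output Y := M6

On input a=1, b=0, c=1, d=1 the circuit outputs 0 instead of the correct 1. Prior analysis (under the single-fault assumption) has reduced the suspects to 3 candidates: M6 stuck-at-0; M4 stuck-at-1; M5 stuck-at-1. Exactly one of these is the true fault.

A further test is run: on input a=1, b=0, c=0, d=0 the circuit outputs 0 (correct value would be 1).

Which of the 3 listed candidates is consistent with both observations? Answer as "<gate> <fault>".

M6 stuck-at-0

Evaluate each candidate on input a=1, b=0, c=0, d=0:
  M6 stuck-at-0: M1=0, M2=1, M3=0, M4=0, M5=0, M6=0 [stuck-at-0] → 0 — matches
  M4 stuck-at-1: M1=0, M2=1, M3=0, M4=1 [stuck-at-1], M5=1, M6=1 → 1 — eliminated
  M5 stuck-at-1: M1=0, M2=1, M3=0, M4=0, M5=1 [stuck-at-1], M6=1 → 1 — eliminated
Only M6 stuck-at-0 reproduces the observed 0.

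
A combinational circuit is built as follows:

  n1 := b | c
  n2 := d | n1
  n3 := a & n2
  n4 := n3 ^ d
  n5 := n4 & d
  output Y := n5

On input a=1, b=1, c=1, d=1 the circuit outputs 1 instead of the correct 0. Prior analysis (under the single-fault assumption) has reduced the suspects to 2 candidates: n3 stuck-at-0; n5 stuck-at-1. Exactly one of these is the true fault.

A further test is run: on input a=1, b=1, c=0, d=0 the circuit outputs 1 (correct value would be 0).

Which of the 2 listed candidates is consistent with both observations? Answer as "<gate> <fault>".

n5 stuck-at-1

Evaluate each candidate on input a=1, b=1, c=0, d=0:
  n3 stuck-at-0: n1=1, n2=1, n3=0 [stuck-at-0], n4=0, n5=0 → 0 — eliminated
  n5 stuck-at-1: n1=1, n2=1, n3=1, n4=1, n5=1 [stuck-at-1] → 1 — matches
Only n5 stuck-at-1 reproduces the observed 1.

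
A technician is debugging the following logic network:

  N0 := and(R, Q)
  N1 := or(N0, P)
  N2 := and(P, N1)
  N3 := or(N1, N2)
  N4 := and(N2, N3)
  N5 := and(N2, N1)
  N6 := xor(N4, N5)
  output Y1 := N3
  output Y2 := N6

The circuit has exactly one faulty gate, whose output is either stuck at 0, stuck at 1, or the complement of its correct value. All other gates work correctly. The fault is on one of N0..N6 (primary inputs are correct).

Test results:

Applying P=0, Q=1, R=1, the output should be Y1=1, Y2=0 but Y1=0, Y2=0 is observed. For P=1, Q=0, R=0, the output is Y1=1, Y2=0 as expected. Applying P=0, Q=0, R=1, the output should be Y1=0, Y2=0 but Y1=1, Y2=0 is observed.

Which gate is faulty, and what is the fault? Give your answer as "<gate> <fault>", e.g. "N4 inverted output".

Fault-free values for test 1 (P=0, Q=1, R=1): N0=1, N1=1, N2=0, N3=1, N4=0, N5=0, N6=0, giving Y1=1, Y2=0. Observed Y1=0, Y2=0.
Test 1: faults giving observed Y1=0, Y2=0 are {N0 stuck-at-0, N0 inverted output, N1 stuck-at-0, N1 inverted output, N3 stuck-at-0, N3 inverted output}.
Test 2 (P=1, Q=0, R=0): fault-free N0=0, N1=1, N2=1, N3=1, N4=1, N5=1, N6=0 → Y1=1, Y2=0; observed Y1=1, Y2=0. Eliminates N1 stuck-at-0, N1 inverted output, N3 stuck-at-0, N3 inverted output.
Test 3 (P=0, Q=0, R=1): fault-free N0=0, N1=0, N2=0, N3=0, N4=0, N5=0, N6=0 → Y1=0, Y2=0; observed Y1=1, Y2=0. Eliminates N0 stuck-at-0.
Only N0 inverted output is consistent with every test.

N0 inverted output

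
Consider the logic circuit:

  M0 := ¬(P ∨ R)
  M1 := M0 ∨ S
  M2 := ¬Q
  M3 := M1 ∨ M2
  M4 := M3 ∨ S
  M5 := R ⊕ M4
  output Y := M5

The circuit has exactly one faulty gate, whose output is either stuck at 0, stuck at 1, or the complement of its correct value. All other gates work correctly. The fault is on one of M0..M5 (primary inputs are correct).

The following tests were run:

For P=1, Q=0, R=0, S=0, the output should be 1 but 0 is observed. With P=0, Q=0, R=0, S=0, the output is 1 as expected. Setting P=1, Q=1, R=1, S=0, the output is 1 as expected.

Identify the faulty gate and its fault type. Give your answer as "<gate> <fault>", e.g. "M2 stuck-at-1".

Fault-free values for test 1 (P=1, Q=0, R=0, S=0): M0=0, M1=0, M2=1, M3=1, M4=1, M5=1, giving Y=1. Observed 0.
Test 1: faults giving observed 0 are {M2 stuck-at-0, M2 inverted output, M3 stuck-at-0, M3 inverted output, M4 stuck-at-0, M4 inverted output, M5 stuck-at-0, M5 inverted output}.
Test 2 (P=0, Q=0, R=0, S=0): fault-free M0=1, M1=1, M2=1, M3=1, M4=1, M5=1 → 1; observed 1. Eliminates M3 stuck-at-0, M3 inverted output, M4 stuck-at-0, M4 inverted output, M5 stuck-at-0, M5 inverted output.
Test 3 (P=1, Q=1, R=1, S=0): fault-free M0=0, M1=0, M2=0, M3=0, M4=0, M5=1 → 1; observed 1. Eliminates M2 inverted output.
Only M2 stuck-at-0 is consistent with every test.

M2 stuck-at-0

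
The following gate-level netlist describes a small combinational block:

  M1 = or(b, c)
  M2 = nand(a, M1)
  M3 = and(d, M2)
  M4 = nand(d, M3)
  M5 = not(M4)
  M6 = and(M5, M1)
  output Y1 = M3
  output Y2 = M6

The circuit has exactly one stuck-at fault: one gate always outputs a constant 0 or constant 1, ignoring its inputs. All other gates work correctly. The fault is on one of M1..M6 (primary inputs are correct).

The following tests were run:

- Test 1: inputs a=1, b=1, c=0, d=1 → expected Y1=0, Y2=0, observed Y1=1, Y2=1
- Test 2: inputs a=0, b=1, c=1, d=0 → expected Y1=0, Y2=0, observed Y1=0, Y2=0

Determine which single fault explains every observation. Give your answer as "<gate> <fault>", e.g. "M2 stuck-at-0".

Fault-free values for test 1 (a=1, b=1, c=0, d=1): M1=1, M2=0, M3=0, M4=1, M5=0, M6=0, giving Y1=0, Y2=0. Observed Y1=1, Y2=1.
Test 1: faults giving observed Y1=1, Y2=1 are {M2 stuck-at-1, M3 stuck-at-1}.
Test 2 (a=0, b=1, c=1, d=0): fault-free M1=1, M2=1, M3=0, M4=1, M5=0, M6=0 → Y1=0, Y2=0; observed Y1=0, Y2=0. Eliminates M3 stuck-at-1.
Only M2 stuck-at-1 is consistent with every test.

M2 stuck-at-1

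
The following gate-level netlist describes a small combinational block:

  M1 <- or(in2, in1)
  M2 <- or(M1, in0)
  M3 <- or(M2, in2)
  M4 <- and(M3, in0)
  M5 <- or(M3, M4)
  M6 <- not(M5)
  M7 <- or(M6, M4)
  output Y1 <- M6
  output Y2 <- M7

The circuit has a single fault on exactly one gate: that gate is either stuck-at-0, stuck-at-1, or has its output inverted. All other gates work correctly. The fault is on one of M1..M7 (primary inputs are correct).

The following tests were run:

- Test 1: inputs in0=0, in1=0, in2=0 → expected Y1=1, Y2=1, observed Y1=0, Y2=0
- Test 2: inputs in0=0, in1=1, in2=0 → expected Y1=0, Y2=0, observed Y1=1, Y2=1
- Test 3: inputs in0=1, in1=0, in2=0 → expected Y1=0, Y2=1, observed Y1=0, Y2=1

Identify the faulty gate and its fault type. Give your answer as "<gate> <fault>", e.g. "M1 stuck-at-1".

Fault-free values for test 1 (in0=0, in1=0, in2=0): M1=0, M2=0, M3=0, M4=0, M5=0, M6=1, M7=1, giving Y1=1, Y2=1. Observed Y1=0, Y2=0.
Test 1: faults giving observed Y1=0, Y2=0 are {M1 stuck-at-1, M1 inverted output, M2 stuck-at-1, M2 inverted output, M3 stuck-at-1, M3 inverted output, M5 stuck-at-1, M5 inverted output, M6 stuck-at-0, M6 inverted output}.
Test 2 (in0=0, in1=1, in2=0): fault-free M1=1, M2=1, M3=1, M4=0, M5=1, M6=0, M7=0 → Y1=0, Y2=0; observed Y1=1, Y2=1. Eliminates M1 stuck-at-1, M2 stuck-at-1, M3 stuck-at-1, M5 stuck-at-1, M6 stuck-at-0.
Test 3 (in0=1, in1=0, in2=0): fault-free M1=0, M2=1, M3=1, M4=1, M5=1, M6=0, M7=1 → Y1=0, Y2=1; observed Y1=0, Y2=1. Eliminates M2 inverted output, M3 inverted output, M5 inverted output, M6 inverted output.
Only M1 inverted output is consistent with every test.

M1 inverted output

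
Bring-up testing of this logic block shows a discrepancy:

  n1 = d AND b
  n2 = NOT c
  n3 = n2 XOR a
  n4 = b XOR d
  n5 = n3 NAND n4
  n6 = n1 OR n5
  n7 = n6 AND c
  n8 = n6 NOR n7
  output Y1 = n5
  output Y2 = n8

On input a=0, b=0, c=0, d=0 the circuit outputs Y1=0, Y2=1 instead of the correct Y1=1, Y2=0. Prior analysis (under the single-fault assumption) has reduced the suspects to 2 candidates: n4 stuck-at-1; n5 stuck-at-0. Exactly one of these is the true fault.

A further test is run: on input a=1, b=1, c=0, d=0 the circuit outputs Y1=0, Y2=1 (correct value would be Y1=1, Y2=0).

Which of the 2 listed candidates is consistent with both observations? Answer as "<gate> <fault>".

n5 stuck-at-0

Evaluate each candidate on input a=1, b=1, c=0, d=0:
  n4 stuck-at-1: n1=0, n2=1, n3=0, n4=1 [stuck-at-1], n5=1, n6=1, n7=0, n8=0 → Y1=1, Y2=0 — eliminated
  n5 stuck-at-0: n1=0, n2=1, n3=0, n4=1, n5=0 [stuck-at-0], n6=0, n7=0, n8=1 → Y1=0, Y2=1 — matches
Only n5 stuck-at-0 reproduces the observed Y1=0, Y2=1.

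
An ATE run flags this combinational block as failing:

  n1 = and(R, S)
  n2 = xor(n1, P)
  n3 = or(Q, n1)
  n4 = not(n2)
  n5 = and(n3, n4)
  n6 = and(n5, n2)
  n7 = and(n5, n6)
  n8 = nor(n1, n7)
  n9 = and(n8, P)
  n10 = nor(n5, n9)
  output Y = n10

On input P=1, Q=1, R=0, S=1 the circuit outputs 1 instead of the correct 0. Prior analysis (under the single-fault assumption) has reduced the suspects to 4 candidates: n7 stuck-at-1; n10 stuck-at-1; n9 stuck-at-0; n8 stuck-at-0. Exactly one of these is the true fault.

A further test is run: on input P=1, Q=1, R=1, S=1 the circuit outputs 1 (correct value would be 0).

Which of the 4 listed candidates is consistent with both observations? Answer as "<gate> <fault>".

Evaluate each candidate on input P=1, Q=1, R=1, S=1:
  n7 stuck-at-1: n1=1, n2=0, n3=1, n4=1, n5=1, n6=0, n7=1 [stuck-at-1], n8=0, n9=0, n10=0 → 0 — eliminated
  n10 stuck-at-1: n1=1, n2=0, n3=1, n4=1, n5=1, n6=0, n7=0, n8=0, n9=0, n10=1 [stuck-at-1] → 1 — matches
  n9 stuck-at-0: n1=1, n2=0, n3=1, n4=1, n5=1, n6=0, n7=0, n8=0, n9=0 [stuck-at-0], n10=0 → 0 — eliminated
  n8 stuck-at-0: n1=1, n2=0, n3=1, n4=1, n5=1, n6=0, n7=0, n8=0 [stuck-at-0], n9=0, n10=0 → 0 — eliminated
Only n10 stuck-at-1 reproduces the observed 1.

n10 stuck-at-1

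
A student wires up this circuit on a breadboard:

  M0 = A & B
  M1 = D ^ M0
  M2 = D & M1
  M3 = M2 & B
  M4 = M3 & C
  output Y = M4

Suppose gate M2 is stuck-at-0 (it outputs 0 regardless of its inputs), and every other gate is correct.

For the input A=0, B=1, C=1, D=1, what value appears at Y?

Propagate with M2 forced: M0=0, M1=1, M2=0 [stuck-at-0], M3=0, M4=0.
So Y = 0. (Without the fault it would be 1.)

0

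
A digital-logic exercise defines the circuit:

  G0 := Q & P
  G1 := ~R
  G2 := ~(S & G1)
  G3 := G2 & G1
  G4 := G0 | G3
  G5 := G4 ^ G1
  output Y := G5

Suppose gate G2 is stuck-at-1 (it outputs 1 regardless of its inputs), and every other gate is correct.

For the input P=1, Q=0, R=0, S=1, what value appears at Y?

0

Propagate with G2 forced: G0=0, G1=1, G2=1 [stuck-at-1], G3=1, G4=1, G5=0.
So Y = 0. (Without the fault it would be 1.)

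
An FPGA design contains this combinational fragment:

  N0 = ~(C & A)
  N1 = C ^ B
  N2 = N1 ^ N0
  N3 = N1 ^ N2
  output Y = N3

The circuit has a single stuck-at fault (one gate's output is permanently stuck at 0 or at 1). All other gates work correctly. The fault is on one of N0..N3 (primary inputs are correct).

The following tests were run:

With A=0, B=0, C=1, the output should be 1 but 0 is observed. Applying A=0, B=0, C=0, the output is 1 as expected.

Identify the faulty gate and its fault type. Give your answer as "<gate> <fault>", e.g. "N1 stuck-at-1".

N2 stuck-at-1

Fault-free values for test 1 (A=0, B=0, C=1): N0=1, N1=1, N2=0, N3=1, giving Y=1. Observed 0.
Test 1: faults giving observed 0 are {N0 stuck-at-0, N2 stuck-at-1, N3 stuck-at-0}.
Test 2 (A=0, B=0, C=0): fault-free N0=1, N1=0, N2=1, N3=1 → 1; observed 1. Eliminates N0 stuck-at-0, N3 stuck-at-0.
Only N2 stuck-at-1 is consistent with every test.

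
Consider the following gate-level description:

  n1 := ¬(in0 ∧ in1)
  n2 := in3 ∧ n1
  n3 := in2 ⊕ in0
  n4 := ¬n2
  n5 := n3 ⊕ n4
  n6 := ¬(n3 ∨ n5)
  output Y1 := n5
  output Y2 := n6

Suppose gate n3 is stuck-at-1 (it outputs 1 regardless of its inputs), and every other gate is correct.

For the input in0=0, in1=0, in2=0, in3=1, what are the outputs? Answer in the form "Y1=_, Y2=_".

Y1=1, Y2=0

Propagate with n3 forced: n1=1, n2=1, n3=1 [stuck-at-1], n4=0, n5=1, n6=0.
So the outputs are Y1=1, Y2=0. (Without the fault they would be Y1=0, Y2=1.)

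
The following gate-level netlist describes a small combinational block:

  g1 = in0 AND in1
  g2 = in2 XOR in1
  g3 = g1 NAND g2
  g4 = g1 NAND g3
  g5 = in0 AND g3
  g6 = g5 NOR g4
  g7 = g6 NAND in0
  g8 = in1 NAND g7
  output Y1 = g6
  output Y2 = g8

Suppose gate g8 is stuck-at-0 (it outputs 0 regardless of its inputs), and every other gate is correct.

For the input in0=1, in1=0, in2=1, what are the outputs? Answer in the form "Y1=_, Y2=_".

Y1=0, Y2=0

Propagate with g8 forced: g1=0, g2=1, g3=1, g4=1, g5=1, g6=0, g7=1, g8=0 [stuck-at-0].
So the outputs are Y1=0, Y2=0. (Without the fault they would be Y1=0, Y2=1.)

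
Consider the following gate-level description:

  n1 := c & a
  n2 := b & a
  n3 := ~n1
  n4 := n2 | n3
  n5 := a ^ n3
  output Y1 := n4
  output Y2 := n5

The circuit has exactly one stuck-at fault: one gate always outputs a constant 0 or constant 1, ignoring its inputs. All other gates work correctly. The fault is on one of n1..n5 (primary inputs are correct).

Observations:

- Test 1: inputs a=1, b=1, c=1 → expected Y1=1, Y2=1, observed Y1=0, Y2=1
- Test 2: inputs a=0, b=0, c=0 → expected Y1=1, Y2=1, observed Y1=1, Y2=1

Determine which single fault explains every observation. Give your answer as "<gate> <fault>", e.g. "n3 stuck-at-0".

n2 stuck-at-0

Fault-free values for test 1 (a=1, b=1, c=1): n1=1, n2=1, n3=0, n4=1, n5=1, giving Y1=1, Y2=1. Observed Y1=0, Y2=1.
Test 1: faults giving observed Y1=0, Y2=1 are {n2 stuck-at-0, n4 stuck-at-0}.
Test 2 (a=0, b=0, c=0): fault-free n1=0, n2=0, n3=1, n4=1, n5=1 → Y1=1, Y2=1; observed Y1=1, Y2=1. Eliminates n4 stuck-at-0.
Only n2 stuck-at-0 is consistent with every test.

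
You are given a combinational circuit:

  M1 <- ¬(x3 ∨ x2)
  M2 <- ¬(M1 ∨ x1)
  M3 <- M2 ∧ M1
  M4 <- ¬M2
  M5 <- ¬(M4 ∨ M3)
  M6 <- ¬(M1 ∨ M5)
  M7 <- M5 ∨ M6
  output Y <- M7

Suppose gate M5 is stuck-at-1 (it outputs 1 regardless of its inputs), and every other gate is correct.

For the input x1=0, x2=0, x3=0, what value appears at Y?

1

Propagate with M5 forced: M1=1, M2=0, M3=0, M4=1, M5=1 [stuck-at-1], M6=0, M7=1.
So Y = 1. (Without the fault it would be 0.)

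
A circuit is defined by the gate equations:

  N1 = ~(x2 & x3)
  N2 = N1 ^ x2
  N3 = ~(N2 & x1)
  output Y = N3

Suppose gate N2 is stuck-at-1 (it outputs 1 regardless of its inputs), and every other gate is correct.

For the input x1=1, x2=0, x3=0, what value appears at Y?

Propagate with N2 forced: N1=1, N2=1 [stuck-at-1], N3=0.
So Y = 0. (Same as the fault-free value — the fault is masked on this input.)

0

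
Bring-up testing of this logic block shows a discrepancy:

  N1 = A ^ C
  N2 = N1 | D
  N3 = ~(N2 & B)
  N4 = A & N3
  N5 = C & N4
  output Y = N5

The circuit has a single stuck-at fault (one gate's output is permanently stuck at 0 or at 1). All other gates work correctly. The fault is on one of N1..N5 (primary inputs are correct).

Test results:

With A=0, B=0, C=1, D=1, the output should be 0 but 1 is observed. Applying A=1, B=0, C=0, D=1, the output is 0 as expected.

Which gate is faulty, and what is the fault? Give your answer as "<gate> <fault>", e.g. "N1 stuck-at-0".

Fault-free values for test 1 (A=0, B=0, C=1, D=1): N1=1, N2=1, N3=1, N4=0, N5=0, giving Y=0. Observed 1.
Test 1: faults giving observed 1 are {N4 stuck-at-1, N5 stuck-at-1}.
Test 2 (A=1, B=0, C=0, D=1): fault-free N1=1, N2=1, N3=1, N4=1, N5=0 → 0; observed 0. Eliminates N5 stuck-at-1.
Only N4 stuck-at-1 is consistent with every test.

N4 stuck-at-1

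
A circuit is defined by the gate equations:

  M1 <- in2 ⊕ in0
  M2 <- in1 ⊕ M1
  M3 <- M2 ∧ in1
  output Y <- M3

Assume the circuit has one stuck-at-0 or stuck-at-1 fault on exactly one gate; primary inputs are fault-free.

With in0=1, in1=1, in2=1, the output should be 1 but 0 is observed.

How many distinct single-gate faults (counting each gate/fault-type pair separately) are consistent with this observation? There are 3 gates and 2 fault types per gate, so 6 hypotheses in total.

3

Fault-free: M1=0, M2=1, M3=1 → 1. Observed 0.
  M1 stuck-at-0: output 1 ✗
  M1 stuck-at-1: output 0 ✓
  M2 stuck-at-0: output 0 ✓
  M2 stuck-at-1: output 1 ✗
  M3 stuck-at-0: output 0 ✓
  M3 stuck-at-1: output 1 ✗
Consistent faults: {M1 stuck-at-1, M2 stuck-at-0, M3 stuck-at-0} — 3 in all.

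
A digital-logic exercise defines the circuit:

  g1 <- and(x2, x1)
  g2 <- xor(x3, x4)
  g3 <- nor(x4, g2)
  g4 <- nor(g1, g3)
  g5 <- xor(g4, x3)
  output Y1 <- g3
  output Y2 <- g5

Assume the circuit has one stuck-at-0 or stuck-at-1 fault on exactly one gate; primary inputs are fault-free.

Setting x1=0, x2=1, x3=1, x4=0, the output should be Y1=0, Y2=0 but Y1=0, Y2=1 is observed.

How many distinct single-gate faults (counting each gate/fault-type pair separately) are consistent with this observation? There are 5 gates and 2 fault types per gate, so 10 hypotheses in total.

3

Fault-free: g1=0, g2=1, g3=0, g4=1, g5=0 → Y1=0, Y2=0. Observed Y1=0, Y2=1.
  g1 stuck-at-0: output Y1=0, Y2=0 ✗
  g1 stuck-at-1: output Y1=0, Y2=1 ✓
  g2 stuck-at-0: output Y1=1, Y2=1 ✗
  g2 stuck-at-1: output Y1=0, Y2=0 ✗
  g3 stuck-at-0: output Y1=0, Y2=0 ✗
  g3 stuck-at-1: output Y1=1, Y2=1 ✗
  g4 stuck-at-0: output Y1=0, Y2=1 ✓
  g4 stuck-at-1: output Y1=0, Y2=0 ✗
  g5 stuck-at-0: output Y1=0, Y2=0 ✗
  g5 stuck-at-1: output Y1=0, Y2=1 ✓
Consistent faults: {g1 stuck-at-1, g4 stuck-at-0, g5 stuck-at-1} — 3 in all.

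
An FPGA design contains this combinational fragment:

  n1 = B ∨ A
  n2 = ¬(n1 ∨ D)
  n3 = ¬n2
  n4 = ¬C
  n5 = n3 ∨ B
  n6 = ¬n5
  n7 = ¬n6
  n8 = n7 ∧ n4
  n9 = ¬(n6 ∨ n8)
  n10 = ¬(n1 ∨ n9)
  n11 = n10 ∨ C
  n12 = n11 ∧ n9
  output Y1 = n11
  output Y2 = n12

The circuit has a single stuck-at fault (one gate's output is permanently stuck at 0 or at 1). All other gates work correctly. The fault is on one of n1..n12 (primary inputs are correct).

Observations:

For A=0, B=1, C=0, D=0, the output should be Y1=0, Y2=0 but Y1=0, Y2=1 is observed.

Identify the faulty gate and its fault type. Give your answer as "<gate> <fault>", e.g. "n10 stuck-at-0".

Fault-free values for test 1 (A=0, B=1, C=0, D=0): n1=1, n2=0, n3=1, n4=1, n5=1, n6=0, n7=1, n8=1, n9=0, n10=0, n11=0, n12=0, giving Y1=0, Y2=0. Observed Y1=0, Y2=1.
Test 1: faults giving observed Y1=0, Y2=1 are {n12 stuck-at-1}.
Only n12 stuck-at-1 is consistent with every test.

n12 stuck-at-1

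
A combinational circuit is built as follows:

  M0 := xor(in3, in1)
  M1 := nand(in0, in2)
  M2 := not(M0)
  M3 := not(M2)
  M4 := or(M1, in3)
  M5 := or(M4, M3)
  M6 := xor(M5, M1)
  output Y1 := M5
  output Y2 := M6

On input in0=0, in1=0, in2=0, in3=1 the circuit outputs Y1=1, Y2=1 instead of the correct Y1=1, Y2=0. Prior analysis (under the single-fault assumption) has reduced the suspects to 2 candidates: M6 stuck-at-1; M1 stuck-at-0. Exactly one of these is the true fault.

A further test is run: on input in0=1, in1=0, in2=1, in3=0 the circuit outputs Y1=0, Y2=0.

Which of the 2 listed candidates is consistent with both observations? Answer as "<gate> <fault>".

M1 stuck-at-0

Evaluate each candidate on input in0=1, in1=0, in2=1, in3=0:
  M6 stuck-at-1: M0=0, M1=0, M2=1, M3=0, M4=0, M5=0, M6=1 [stuck-at-1] → Y1=0, Y2=1 — eliminated
  M1 stuck-at-0: M0=0, M1=0 [stuck-at-0], M2=1, M3=0, M4=0, M5=0, M6=0 → Y1=0, Y2=0 — matches
Only M1 stuck-at-0 reproduces the observed Y1=0, Y2=0.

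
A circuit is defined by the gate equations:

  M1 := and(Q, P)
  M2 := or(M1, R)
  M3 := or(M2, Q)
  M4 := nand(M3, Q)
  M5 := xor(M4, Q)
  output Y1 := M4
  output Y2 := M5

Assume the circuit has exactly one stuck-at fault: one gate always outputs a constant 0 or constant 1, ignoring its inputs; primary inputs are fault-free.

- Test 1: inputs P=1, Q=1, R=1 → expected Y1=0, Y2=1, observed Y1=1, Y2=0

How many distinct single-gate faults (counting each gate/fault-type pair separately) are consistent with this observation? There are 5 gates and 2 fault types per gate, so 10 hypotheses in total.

2

Fault-free: M1=1, M2=1, M3=1, M4=0, M5=1 → Y1=0, Y2=1. Observed Y1=1, Y2=0.
  M1 stuck-at-0: output Y1=0, Y2=1 ✗
  M1 stuck-at-1: output Y1=0, Y2=1 ✗
  M2 stuck-at-0: output Y1=0, Y2=1 ✗
  M2 stuck-at-1: output Y1=0, Y2=1 ✗
  M3 stuck-at-0: output Y1=1, Y2=0 ✓
  M3 stuck-at-1: output Y1=0, Y2=1 ✗
  M4 stuck-at-0: output Y1=0, Y2=1 ✗
  M4 stuck-at-1: output Y1=1, Y2=0 ✓
  M5 stuck-at-0: output Y1=0, Y2=0 ✗
  M5 stuck-at-1: output Y1=0, Y2=1 ✗
Consistent faults: {M3 stuck-at-0, M4 stuck-at-1} — 2 in all.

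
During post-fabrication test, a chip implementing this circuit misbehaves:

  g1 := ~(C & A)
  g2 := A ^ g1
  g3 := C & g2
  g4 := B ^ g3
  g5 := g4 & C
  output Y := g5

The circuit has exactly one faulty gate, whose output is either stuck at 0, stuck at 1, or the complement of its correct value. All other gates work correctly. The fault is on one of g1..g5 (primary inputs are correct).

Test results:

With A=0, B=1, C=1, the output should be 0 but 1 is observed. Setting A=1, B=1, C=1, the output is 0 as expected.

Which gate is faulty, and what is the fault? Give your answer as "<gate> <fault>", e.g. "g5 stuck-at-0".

Fault-free values for test 1 (A=0, B=1, C=1): g1=1, g2=1, g3=1, g4=0, g5=0, giving Y=0. Observed 1.
Test 1: faults giving observed 1 are {g1 stuck-at-0, g1 inverted output, g2 stuck-at-0, g2 inverted output, g3 stuck-at-0, g3 inverted output, g4 stuck-at-1, g4 inverted output, g5 stuck-at-1, g5 inverted output}.
Test 2 (A=1, B=1, C=1): fault-free g1=0, g2=1, g3=1, g4=0, g5=0 → 0; observed 0. Eliminates g1 inverted output, g2 stuck-at-0, g2 inverted output, g3 stuck-at-0, g3 inverted output, g4 stuck-at-1, g4 inverted output, g5 stuck-at-1, g5 inverted output.
Only g1 stuck-at-0 is consistent with every test.

g1 stuck-at-0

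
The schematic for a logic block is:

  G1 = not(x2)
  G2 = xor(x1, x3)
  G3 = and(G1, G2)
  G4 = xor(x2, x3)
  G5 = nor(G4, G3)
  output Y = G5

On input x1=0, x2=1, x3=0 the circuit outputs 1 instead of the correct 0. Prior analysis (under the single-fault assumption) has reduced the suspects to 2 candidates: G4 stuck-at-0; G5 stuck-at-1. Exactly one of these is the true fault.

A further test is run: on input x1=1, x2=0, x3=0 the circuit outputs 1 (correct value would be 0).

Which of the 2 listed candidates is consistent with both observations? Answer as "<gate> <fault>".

Evaluate each candidate on input x1=1, x2=0, x3=0:
  G4 stuck-at-0: G1=1, G2=1, G3=1, G4=0 [stuck-at-0], G5=0 → 0 — eliminated
  G5 stuck-at-1: G1=1, G2=1, G3=1, G4=0, G5=1 [stuck-at-1] → 1 — matches
Only G5 stuck-at-1 reproduces the observed 1.

G5 stuck-at-1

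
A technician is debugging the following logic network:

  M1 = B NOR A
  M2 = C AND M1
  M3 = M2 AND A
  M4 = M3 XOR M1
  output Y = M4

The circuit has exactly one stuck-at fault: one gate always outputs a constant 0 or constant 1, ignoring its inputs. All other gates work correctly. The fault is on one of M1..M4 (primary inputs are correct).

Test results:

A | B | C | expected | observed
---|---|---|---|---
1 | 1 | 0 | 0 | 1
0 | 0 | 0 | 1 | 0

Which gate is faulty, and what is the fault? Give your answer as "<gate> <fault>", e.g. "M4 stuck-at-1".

M3 stuck-at-1

Fault-free values for test 1 (A=1, B=1, C=0): M1=0, M2=0, M3=0, M4=0, giving Y=0. Observed 1.
Test 1: faults giving observed 1 are {M1 stuck-at-1, M2 stuck-at-1, M3 stuck-at-1, M4 stuck-at-1}.
Test 2 (A=0, B=0, C=0): fault-free M1=1, M2=0, M3=0, M4=1 → 1; observed 0. Eliminates M1 stuck-at-1, M2 stuck-at-1, M4 stuck-at-1.
Only M3 stuck-at-1 is consistent with every test.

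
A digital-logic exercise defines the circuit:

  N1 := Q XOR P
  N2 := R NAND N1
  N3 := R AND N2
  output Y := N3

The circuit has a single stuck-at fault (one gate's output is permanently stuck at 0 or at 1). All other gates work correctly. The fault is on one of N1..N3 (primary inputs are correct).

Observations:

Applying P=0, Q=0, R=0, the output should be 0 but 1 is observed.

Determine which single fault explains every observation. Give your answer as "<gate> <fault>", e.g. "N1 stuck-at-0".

Fault-free values for test 1 (P=0, Q=0, R=0): N1=0, N2=1, N3=0, giving Y=0. Observed 1.
Test 1: faults giving observed 1 are {N3 stuck-at-1}.
Only N3 stuck-at-1 is consistent with every test.

N3 stuck-at-1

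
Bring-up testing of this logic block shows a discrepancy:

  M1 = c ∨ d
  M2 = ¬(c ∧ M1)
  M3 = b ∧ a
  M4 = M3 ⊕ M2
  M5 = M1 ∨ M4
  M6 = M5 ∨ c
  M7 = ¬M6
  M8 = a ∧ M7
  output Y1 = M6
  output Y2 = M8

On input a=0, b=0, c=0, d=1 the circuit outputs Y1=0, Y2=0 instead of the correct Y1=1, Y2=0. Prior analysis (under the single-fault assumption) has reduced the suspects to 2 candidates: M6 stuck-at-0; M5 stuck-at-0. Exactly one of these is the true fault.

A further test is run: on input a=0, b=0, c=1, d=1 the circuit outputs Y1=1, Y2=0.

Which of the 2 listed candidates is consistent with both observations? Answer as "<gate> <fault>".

Evaluate each candidate on input a=0, b=0, c=1, d=1:
  M6 stuck-at-0: M1=1, M2=0, M3=0, M4=0, M5=1, M6=0 [stuck-at-0], M7=1, M8=0 → Y1=0, Y2=0 — eliminated
  M5 stuck-at-0: M1=1, M2=0, M3=0, M4=0, M5=0 [stuck-at-0], M6=1, M7=0, M8=0 → Y1=1, Y2=0 — matches
Only M5 stuck-at-0 reproduces the observed Y1=1, Y2=0.

M5 stuck-at-0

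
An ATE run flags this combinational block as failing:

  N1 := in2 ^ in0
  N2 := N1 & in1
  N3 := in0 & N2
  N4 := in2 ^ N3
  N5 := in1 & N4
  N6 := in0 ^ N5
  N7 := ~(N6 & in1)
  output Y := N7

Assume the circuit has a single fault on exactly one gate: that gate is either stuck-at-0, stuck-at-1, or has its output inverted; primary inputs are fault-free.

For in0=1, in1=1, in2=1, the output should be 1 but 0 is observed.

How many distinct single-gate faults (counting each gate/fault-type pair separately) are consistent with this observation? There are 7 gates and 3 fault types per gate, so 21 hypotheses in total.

Fault-free: N1=0, N2=0, N3=0, N4=1, N5=1, N6=0, N7=1 → 1. Observed 0.
  N1: stuck-at-1, inverted output ✓; others ✗
  N2: stuck-at-1, inverted output ✓; others ✗
  N3: stuck-at-1, inverted output ✓; others ✗
  N4: stuck-at-0, inverted output ✓; others ✗
  N5: stuck-at-0, inverted output ✓; others ✗
  N6: stuck-at-1, inverted output ✓; others ✗
  N7: stuck-at-0, inverted output ✓; others ✗
Consistent faults: {N1 stuck-at-1, N1 inverted output, N2 stuck-at-1, N2 inverted output, N3 stuck-at-1, N3 inverted output, N4 stuck-at-0, N4 inverted output, N5 stuck-at-0, N5 inverted output, N6 stuck-at-1, N6 inverted output, N7 stuck-at-0, N7 inverted output} — 14 in all.

14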